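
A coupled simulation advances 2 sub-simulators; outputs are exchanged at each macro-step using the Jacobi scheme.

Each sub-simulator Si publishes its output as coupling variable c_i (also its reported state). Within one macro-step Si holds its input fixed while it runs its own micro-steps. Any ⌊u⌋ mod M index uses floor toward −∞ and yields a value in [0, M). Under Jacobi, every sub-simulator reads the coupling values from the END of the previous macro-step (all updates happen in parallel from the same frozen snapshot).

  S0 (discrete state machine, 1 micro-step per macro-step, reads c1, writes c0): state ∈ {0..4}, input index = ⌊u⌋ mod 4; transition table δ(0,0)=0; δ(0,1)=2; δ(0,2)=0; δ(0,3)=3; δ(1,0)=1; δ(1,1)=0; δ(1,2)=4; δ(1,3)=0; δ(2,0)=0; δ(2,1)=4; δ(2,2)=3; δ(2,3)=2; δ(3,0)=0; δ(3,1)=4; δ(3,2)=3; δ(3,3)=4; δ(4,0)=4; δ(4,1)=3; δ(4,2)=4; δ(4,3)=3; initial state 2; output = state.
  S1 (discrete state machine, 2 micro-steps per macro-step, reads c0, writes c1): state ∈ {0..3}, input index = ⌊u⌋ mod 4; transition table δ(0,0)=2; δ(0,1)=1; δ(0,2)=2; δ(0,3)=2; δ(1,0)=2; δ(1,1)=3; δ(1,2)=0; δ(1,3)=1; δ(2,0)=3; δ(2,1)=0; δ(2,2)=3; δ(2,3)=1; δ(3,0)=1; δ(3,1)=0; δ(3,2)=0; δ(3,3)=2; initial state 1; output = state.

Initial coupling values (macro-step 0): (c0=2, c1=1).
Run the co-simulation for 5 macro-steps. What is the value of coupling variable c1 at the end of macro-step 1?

macro 1: S0 reads c1=1 → after 1×micro: 4; S1 reads c0=2 → after 2×micro: 2 ⇒ (c0=4, c1=2)
macro 2: S0 reads c1=2 → after 1×micro: 4; S1 reads c0=4 → after 2×micro: 1 ⇒ (c0=4, c1=1)
macro 3: S0 reads c1=1 → after 1×micro: 3; S1 reads c0=4 → after 2×micro: 3 ⇒ (c0=3, c1=3)
macro 4: S0 reads c1=3 → after 1×micro: 4; S1 reads c0=3 → after 2×micro: 1 ⇒ (c0=4, c1=1)
macro 5: S0 reads c1=1 → after 1×micro: 3; S1 reads c0=4 → after 2×micro: 3 ⇒ (c0=3, c1=3)

c1 at macro-step 1 = 2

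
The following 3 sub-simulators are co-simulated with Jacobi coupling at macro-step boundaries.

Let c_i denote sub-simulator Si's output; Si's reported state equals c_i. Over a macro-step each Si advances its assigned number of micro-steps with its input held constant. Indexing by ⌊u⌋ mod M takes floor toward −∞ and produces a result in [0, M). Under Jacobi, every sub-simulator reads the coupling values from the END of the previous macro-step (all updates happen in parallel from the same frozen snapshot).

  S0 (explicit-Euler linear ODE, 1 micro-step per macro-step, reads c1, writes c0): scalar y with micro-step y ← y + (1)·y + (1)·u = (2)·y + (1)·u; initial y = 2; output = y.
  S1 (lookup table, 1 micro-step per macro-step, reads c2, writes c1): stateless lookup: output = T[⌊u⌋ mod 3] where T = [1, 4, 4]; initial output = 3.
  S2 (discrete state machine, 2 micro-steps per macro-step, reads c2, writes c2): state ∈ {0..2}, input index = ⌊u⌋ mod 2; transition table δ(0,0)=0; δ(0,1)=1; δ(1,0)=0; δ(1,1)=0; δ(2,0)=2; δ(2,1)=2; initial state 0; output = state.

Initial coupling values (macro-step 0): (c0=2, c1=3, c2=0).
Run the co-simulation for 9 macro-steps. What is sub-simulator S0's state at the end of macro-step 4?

macro 1: S0 reads c1=3 → after 1×micro: 7; S1 reads c2=0 → after 1×micro: 1; S2 reads c2=0 → after 2×micro: 0 ⇒ (c0=7, c1=1, c2=0)
macro 2: S0 reads c1=1 → after 1×micro: 15; S1 reads c2=0 → after 1×micro: 1; S2 reads c2=0 → after 2×micro: 0 ⇒ (c0=15, c1=1, c2=0)
macro 3: S0 reads c1=1 → after 1×micro: 31; S1 reads c2=0 → after 1×micro: 1; S2 reads c2=0 → after 2×micro: 0 ⇒ (c0=31, c1=1, c2=0)
macro 4: S0 reads c1=1 → after 1×micro: 63; S1 reads c2=0 → after 1×micro: 1; S2 reads c2=0 → after 2×micro: 0 ⇒ (c0=63, c1=1, c2=0)
macro 5: S0 reads c1=1 → after 1×micro: 127; S1 reads c2=0 → after 1×micro: 1; S2 reads c2=0 → after 2×micro: 0 ⇒ (c0=127, c1=1, c2=0)
macro 6: S0 reads c1=1 → after 1×micro: 255; S1 reads c2=0 → after 1×micro: 1; S2 reads c2=0 → after 2×micro: 0 ⇒ (c0=255, c1=1, c2=0)
macro 7: S0 reads c1=1 → after 1×micro: 511; S1 reads c2=0 → after 1×micro: 1; S2 reads c2=0 → after 2×micro: 0 ⇒ (c0=511, c1=1, c2=0)
macro 8: S0 reads c1=1 → after 1×micro: 1023; S1 reads c2=0 → after 1×micro: 1; S2 reads c2=0 → after 2×micro: 0 ⇒ (c0=1023, c1=1, c2=0)
macro 9: S0 reads c1=1 → after 1×micro: 2047; S1 reads c2=0 → after 1×micro: 1; S2 reads c2=0 → after 2×micro: 0 ⇒ (c0=2047, c1=1, c2=0)

S0 state at macro-step 4 = 63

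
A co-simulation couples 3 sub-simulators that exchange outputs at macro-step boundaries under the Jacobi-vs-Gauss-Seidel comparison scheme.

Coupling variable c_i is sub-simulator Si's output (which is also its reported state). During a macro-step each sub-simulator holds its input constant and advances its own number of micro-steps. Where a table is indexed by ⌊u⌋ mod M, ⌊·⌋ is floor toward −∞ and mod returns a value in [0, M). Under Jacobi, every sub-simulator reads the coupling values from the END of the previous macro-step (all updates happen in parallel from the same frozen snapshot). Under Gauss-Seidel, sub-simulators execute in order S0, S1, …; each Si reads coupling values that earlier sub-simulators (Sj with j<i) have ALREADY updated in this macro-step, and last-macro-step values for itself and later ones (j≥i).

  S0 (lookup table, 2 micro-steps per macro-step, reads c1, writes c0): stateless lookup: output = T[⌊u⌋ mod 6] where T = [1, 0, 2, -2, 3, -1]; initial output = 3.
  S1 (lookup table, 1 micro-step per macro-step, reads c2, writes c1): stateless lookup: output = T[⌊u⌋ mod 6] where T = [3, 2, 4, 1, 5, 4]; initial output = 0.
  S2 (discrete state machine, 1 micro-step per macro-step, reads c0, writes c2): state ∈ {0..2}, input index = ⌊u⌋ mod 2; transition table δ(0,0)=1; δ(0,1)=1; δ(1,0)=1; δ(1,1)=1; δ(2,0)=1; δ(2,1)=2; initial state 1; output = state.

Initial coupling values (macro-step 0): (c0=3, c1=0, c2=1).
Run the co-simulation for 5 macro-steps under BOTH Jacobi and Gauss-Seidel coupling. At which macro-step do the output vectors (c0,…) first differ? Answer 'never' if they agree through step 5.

first divergence at macro-step: never

[Jacobi] macro 1: S0 reads c1=0 → after 2×micro: 1; S1 reads c2=1 → after 1×micro: 2; S2 reads c0=3 → after 1×micro: 1 ⇒ (c0=1, c1=2, c2=1)
[Jacobi] macro 2: S0 reads c1=2 → after 2×micro: 2; S1 reads c2=1 → after 1×micro: 2; S2 reads c0=1 → after 1×micro: 1 ⇒ (c0=2, c1=2, c2=1)
[Jacobi] macro 3: S0 reads c1=2 → after 2×micro: 2; S1 reads c2=1 → after 1×micro: 2; S2 reads c0=2 → after 1×micro: 1 ⇒ (c0=2, c1=2, c2=1)
[Jacobi] macro 4: S0 reads c1=2 → after 2×micro: 2; S1 reads c2=1 → after 1×micro: 2; S2 reads c0=2 → after 1×micro: 1 ⇒ (c0=2, c1=2, c2=1)
[Jacobi] macro 5: S0 reads c1=2 → after 2×micro: 2; S1 reads c2=1 → after 1×micro: 2; S2 reads c0=2 → after 1×micro: 1 ⇒ (c0=2, c1=2, c2=1)
[Gauss-Seidel] macro 1: S0 reads c1=0 → after 2×micro: 1; S1 reads c2=1 → after 1×micro: 2; S2 reads c0=1 → after 1×micro: 1 ⇒ (c0=1, c1=2, c2=1)
[Gauss-Seidel] macro 2: S0 reads c1=2 → after 2×micro: 2; S1 reads c2=1 → after 1×micro: 2; S2 reads c0=2 → after 1×micro: 1 ⇒ (c0=2, c1=2, c2=1)
[Gauss-Seidel] macro 3: S0 reads c1=2 → after 2×micro: 2; S1 reads c2=1 → after 1×micro: 2; S2 reads c0=2 → after 1×micro: 1 ⇒ (c0=2, c1=2, c2=1)
[Gauss-Seidel] macro 4: S0 reads c1=2 → after 2×micro: 2; S1 reads c2=1 → after 1×micro: 2; S2 reads c0=2 → after 1×micro: 1 ⇒ (c0=2, c1=2, c2=1)
[Gauss-Seidel] macro 5: S0 reads c1=2 → after 2×micro: 2; S1 reads c2=1 → after 1×micro: 2; S2 reads c0=2 → after 1×micro: 1 ⇒ (c0=2, c1=2, c2=1)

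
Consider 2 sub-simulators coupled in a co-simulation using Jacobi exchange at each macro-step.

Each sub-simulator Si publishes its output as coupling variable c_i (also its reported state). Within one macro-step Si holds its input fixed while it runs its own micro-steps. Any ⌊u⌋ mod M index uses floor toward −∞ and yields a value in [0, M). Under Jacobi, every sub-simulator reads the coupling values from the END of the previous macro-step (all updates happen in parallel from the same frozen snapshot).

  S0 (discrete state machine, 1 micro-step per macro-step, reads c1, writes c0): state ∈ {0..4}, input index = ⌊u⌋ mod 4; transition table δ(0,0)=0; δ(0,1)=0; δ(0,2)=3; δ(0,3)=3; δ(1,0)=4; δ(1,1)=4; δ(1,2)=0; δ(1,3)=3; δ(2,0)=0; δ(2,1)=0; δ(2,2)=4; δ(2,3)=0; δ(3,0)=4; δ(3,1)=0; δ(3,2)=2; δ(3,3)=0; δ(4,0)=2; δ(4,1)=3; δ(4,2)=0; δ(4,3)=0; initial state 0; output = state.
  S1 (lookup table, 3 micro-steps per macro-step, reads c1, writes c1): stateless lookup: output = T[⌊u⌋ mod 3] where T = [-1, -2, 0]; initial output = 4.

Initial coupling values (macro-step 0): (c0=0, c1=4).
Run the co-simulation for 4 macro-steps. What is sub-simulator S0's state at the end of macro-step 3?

S0 state at macro-step 3 = 2

macro 1: S0 reads c1=4 → after 1×micro: 0; S1 reads c1=4 → after 3×micro: -2 ⇒ (c0=0, c1=-2)
macro 2: S0 reads c1=-2 → after 1×micro: 3; S1 reads c1=-2 → after 3×micro: -2 ⇒ (c0=3, c1=-2)
macro 3: S0 reads c1=-2 → after 1×micro: 2; S1 reads c1=-2 → after 3×micro: -2 ⇒ (c0=2, c1=-2)
macro 4: S0 reads c1=-2 → after 1×micro: 4; S1 reads c1=-2 → after 3×micro: -2 ⇒ (c0=4, c1=-2)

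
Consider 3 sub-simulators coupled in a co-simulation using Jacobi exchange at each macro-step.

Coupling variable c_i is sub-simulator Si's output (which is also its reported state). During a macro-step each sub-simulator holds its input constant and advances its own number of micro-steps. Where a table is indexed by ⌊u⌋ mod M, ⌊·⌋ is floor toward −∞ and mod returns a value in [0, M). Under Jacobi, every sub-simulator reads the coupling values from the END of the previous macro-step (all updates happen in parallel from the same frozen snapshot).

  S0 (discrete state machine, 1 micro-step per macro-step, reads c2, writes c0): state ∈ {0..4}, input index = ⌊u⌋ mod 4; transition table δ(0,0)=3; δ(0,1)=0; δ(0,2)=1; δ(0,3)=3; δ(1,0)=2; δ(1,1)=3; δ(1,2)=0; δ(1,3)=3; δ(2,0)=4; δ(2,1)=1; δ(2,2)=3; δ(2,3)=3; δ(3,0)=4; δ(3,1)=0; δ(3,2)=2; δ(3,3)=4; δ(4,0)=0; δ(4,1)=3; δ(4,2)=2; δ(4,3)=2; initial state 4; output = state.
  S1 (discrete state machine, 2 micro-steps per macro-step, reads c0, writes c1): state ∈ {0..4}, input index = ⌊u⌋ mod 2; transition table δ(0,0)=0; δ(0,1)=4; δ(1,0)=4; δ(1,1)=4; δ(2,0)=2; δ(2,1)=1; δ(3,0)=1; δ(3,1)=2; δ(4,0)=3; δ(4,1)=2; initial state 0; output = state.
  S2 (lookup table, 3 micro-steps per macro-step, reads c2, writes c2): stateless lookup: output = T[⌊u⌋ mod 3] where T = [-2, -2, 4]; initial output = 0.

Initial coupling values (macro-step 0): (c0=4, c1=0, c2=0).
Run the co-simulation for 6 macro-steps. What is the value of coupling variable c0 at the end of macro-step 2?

c0 at macro-step 2 = 1

macro 1: S0 reads c2=0 → after 1×micro: 0; S1 reads c0=4 → after 2×micro: 0; S2 reads c2=0 → after 3×micro: -2 ⇒ (c0=0, c1=0, c2=-2)
macro 2: S0 reads c2=-2 → after 1×micro: 1; S1 reads c0=0 → after 2×micro: 0; S2 reads c2=-2 → after 3×micro: -2 ⇒ (c0=1, c1=0, c2=-2)
macro 3: S0 reads c2=-2 → after 1×micro: 0; S1 reads c0=1 → after 2×micro: 2; S2 reads c2=-2 → after 3×micro: -2 ⇒ (c0=0, c1=2, c2=-2)
macro 4: S0 reads c2=-2 → after 1×micro: 1; S1 reads c0=0 → after 2×micro: 2; S2 reads c2=-2 → after 3×micro: -2 ⇒ (c0=1, c1=2, c2=-2)
macro 5: S0 reads c2=-2 → after 1×micro: 0; S1 reads c0=1 → after 2×micro: 4; S2 reads c2=-2 → after 3×micro: -2 ⇒ (c0=0, c1=4, c2=-2)
macro 6: S0 reads c2=-2 → after 1×micro: 1; S1 reads c0=0 → after 2×micro: 1; S2 reads c2=-2 → after 3×micro: -2 ⇒ (c0=1, c1=1, c2=-2)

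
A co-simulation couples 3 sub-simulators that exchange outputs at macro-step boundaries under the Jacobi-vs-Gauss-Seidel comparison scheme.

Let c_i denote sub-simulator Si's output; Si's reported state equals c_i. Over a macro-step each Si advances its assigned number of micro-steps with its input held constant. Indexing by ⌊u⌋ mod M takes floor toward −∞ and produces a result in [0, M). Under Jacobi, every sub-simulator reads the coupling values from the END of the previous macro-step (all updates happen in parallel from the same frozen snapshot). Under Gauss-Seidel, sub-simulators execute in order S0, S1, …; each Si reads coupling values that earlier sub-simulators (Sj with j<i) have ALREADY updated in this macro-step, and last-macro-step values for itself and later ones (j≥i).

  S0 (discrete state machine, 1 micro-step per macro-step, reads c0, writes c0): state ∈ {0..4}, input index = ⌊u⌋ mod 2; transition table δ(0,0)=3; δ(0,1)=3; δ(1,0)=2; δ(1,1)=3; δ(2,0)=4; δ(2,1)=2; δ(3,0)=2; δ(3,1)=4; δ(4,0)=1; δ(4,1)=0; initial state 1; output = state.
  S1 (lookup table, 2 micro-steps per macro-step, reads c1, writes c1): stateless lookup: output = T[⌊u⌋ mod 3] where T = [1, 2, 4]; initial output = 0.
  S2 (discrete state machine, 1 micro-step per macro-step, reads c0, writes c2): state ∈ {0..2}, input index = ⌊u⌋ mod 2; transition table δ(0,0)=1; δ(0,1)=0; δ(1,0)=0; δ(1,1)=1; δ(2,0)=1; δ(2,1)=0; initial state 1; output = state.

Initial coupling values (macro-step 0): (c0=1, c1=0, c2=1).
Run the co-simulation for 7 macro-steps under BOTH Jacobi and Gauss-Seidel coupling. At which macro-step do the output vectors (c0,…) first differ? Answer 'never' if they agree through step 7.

first divergence at macro-step: 2

[Jacobi] macro 1: S0 reads c0=1 → after 1×micro: 3; S1 reads c1=0 → after 2×micro: 1; S2 reads c0=1 → after 1×micro: 1 ⇒ (c0=3, c1=1, c2=1)
[Jacobi] macro 2: S0 reads c0=3 → after 1×micro: 4; S1 reads c1=1 → after 2×micro: 2; S2 reads c0=3 → after 1×micro: 1 ⇒ (c0=4, c1=2, c2=1)
[Jacobi] macro 3: S0 reads c0=4 → after 1×micro: 1; S1 reads c1=2 → after 2×micro: 4; S2 reads c0=4 → after 1×micro: 0 ⇒ (c0=1, c1=4, c2=0)
[Jacobi] macro 4: S0 reads c0=1 → after 1×micro: 3; S1 reads c1=4 → after 2×micro: 2; S2 reads c0=1 → after 1×micro: 0 ⇒ (c0=3, c1=2, c2=0)
[Jacobi] macro 5: S0 reads c0=3 → after 1×micro: 4; S1 reads c1=2 → after 2×micro: 4; S2 reads c0=3 → after 1×micro: 0 ⇒ (c0=4, c1=4, c2=0)
[Jacobi] macro 6: S0 reads c0=4 → after 1×micro: 1; S1 reads c1=4 → after 2×micro: 2; S2 reads c0=4 → after 1×micro: 1 ⇒ (c0=1, c1=2, c2=1)
[Jacobi] macro 7: S0 reads c0=1 → after 1×micro: 3; S1 reads c1=2 → after 2×micro: 4; S2 reads c0=1 → after 1×micro: 1 ⇒ (c0=3, c1=4, c2=1)
[Gauss-Seidel] macro 1: S0 reads c0=1 → after 1×micro: 3; S1 reads c1=0 → after 2×micro: 1; S2 reads c0=3 → after 1×micro: 1 ⇒ (c0=3, c1=1, c2=1)
[Gauss-Seidel] macro 2: S0 reads c0=3 → after 1×micro: 4; S1 reads c1=1 → after 2×micro: 2; S2 reads c0=4 → after 1×micro: 0 ⇒ (c0=4, c1=2, c2=0)
[Gauss-Seidel] macro 3: S0 reads c0=4 → after 1×micro: 1; S1 reads c1=2 → after 2×micro: 4; S2 reads c0=1 → after 1×micro: 0 ⇒ (c0=1, c1=4, c2=0)
[Gauss-Seidel] macro 4: S0 reads c0=1 → after 1×micro: 3; S1 reads c1=4 → after 2×micro: 2; S2 reads c0=3 → after 1×micro: 0 ⇒ (c0=3, c1=2, c2=0)
[Gauss-Seidel] macro 5: S0 reads c0=3 → after 1×micro: 4; S1 reads c1=2 → after 2×micro: 4; S2 reads c0=4 → after 1×micro: 1 ⇒ (c0=4, c1=4, c2=1)
[Gauss-Seidel] macro 6: S0 reads c0=4 → after 1×micro: 1; S1 reads c1=4 → after 2×micro: 2; S2 reads c0=1 → after 1×micro: 1 ⇒ (c0=1, c1=2, c2=1)
[Gauss-Seidel] macro 7: S0 reads c0=1 → after 1×micro: 3; S1 reads c1=2 → after 2×micro: 4; S2 reads c0=3 → after 1×micro: 1 ⇒ (c0=3, c1=4, c2=1)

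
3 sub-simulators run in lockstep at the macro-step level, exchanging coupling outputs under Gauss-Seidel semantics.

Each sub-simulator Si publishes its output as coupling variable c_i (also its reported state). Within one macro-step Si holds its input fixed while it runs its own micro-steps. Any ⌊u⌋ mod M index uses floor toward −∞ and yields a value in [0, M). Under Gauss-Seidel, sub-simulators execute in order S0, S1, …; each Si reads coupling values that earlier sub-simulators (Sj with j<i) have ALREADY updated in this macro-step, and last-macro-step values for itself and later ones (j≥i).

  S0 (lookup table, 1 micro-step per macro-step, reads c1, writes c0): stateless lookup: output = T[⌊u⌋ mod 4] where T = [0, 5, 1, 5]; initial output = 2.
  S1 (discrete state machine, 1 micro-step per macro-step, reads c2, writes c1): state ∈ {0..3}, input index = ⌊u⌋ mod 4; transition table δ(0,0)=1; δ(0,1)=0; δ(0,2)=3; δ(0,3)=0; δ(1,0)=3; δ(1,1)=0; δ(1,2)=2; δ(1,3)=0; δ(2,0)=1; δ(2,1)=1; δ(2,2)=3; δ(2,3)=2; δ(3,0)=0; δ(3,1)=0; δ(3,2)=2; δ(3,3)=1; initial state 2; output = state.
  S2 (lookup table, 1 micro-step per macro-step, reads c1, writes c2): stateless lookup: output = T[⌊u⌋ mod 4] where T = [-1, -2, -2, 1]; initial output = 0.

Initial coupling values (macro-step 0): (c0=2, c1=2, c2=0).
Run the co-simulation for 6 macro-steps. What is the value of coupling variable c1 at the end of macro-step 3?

macro 1: S0 reads c1=2 → after 1×micro: 1; S1 reads c2=0 → after 1×micro: 1; S2 reads c1=1 → after 1×micro: -2 ⇒ (c0=1, c1=1, c2=-2)
macro 2: S0 reads c1=1 → after 1×micro: 5; S1 reads c2=-2 → after 1×micro: 2; S2 reads c1=2 → after 1×micro: -2 ⇒ (c0=5, c1=2, c2=-2)
macro 3: S0 reads c1=2 → after 1×micro: 1; S1 reads c2=-2 → after 1×micro: 3; S2 reads c1=3 → after 1×micro: 1 ⇒ (c0=1, c1=3, c2=1)
macro 4: S0 reads c1=3 → after 1×micro: 5; S1 reads c2=1 → after 1×micro: 0; S2 reads c1=0 → after 1×micro: -1 ⇒ (c0=5, c1=0, c2=-1)
macro 5: S0 reads c1=0 → after 1×micro: 0; S1 reads c2=-1 → after 1×micro: 0; S2 reads c1=0 → after 1×micro: -1 ⇒ (c0=0, c1=0, c2=-1)
macro 6: S0 reads c1=0 → after 1×micro: 0; S1 reads c2=-1 → after 1×micro: 0; S2 reads c1=0 → after 1×micro: -1 ⇒ (c0=0, c1=0, c2=-1)

c1 at macro-step 3 = 3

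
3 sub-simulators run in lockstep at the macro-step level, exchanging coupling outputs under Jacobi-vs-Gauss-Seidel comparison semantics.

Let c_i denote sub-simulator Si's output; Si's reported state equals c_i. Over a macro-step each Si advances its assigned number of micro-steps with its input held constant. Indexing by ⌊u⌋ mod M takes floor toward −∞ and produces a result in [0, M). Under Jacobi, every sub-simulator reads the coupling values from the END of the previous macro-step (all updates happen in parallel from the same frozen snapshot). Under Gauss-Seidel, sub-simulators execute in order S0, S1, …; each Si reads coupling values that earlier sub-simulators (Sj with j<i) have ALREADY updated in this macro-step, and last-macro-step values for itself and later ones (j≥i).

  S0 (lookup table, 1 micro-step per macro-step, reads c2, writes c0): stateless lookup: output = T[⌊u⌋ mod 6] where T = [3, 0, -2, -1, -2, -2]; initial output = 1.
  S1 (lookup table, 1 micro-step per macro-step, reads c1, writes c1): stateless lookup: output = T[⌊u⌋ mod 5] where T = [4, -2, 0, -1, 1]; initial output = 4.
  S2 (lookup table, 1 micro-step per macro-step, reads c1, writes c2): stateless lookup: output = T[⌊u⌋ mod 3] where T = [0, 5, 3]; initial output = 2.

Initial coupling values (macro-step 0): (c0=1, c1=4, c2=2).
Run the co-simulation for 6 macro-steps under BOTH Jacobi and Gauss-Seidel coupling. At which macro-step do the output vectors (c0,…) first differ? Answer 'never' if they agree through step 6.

first divergence at macro-step: 3

[Jacobi] macro 1: S0 reads c2=2 → after 1×micro: -2; S1 reads c1=4 → after 1×micro: 1; S2 reads c1=4 → after 1×micro: 5 ⇒ (c0=-2, c1=1, c2=5)
[Jacobi] macro 2: S0 reads c2=5 → after 1×micro: -2; S1 reads c1=1 → after 1×micro: -2; S2 reads c1=1 → after 1×micro: 5 ⇒ (c0=-2, c1=-2, c2=5)
[Jacobi] macro 3: S0 reads c2=5 → after 1×micro: -2; S1 reads c1=-2 → after 1×micro: -1; S2 reads c1=-2 → after 1×micro: 5 ⇒ (c0=-2, c1=-1, c2=5)
[Jacobi] macro 4: S0 reads c2=5 → after 1×micro: -2; S1 reads c1=-1 → after 1×micro: 1; S2 reads c1=-1 → after 1×micro: 3 ⇒ (c0=-2, c1=1, c2=3)
[Jacobi] macro 5: S0 reads c2=3 → after 1×micro: -1; S1 reads c1=1 → after 1×micro: -2; S2 reads c1=1 → after 1×micro: 5 ⇒ (c0=-1, c1=-2, c2=5)
[Jacobi] macro 6: S0 reads c2=5 → after 1×micro: -2; S1 reads c1=-2 → after 1×micro: -1; S2 reads c1=-2 → after 1×micro: 5 ⇒ (c0=-2, c1=-1, c2=5)
[Gauss-Seidel] macro 1: S0 reads c2=2 → after 1×micro: -2; S1 reads c1=4 → after 1×micro: 1; S2 reads c1=1 → after 1×micro: 5 ⇒ (c0=-2, c1=1, c2=5)
[Gauss-Seidel] macro 2: S0 reads c2=5 → after 1×micro: -2; S1 reads c1=1 → after 1×micro: -2; S2 reads c1=-2 → after 1×micro: 5 ⇒ (c0=-2, c1=-2, c2=5)
[Gauss-Seidel] macro 3: S0 reads c2=5 → after 1×micro: -2; S1 reads c1=-2 → after 1×micro: -1; S2 reads c1=-1 → after 1×micro: 3 ⇒ (c0=-2, c1=-1, c2=3)
[Gauss-Seidel] macro 4: S0 reads c2=3 → after 1×micro: -1; S1 reads c1=-1 → after 1×micro: 1; S2 reads c1=1 → after 1×micro: 5 ⇒ (c0=-1, c1=1, c2=5)
[Gauss-Seidel] macro 5: S0 reads c2=5 → after 1×micro: -2; S1 reads c1=1 → after 1×micro: -2; S2 reads c1=-2 → after 1×micro: 5 ⇒ (c0=-2, c1=-2, c2=5)
[Gauss-Seidel] macro 6: S0 reads c2=5 → after 1×micro: -2; S1 reads c1=-2 → after 1×micro: -1; S2 reads c1=-1 → after 1×micro: 3 ⇒ (c0=-2, c1=-1, c2=3)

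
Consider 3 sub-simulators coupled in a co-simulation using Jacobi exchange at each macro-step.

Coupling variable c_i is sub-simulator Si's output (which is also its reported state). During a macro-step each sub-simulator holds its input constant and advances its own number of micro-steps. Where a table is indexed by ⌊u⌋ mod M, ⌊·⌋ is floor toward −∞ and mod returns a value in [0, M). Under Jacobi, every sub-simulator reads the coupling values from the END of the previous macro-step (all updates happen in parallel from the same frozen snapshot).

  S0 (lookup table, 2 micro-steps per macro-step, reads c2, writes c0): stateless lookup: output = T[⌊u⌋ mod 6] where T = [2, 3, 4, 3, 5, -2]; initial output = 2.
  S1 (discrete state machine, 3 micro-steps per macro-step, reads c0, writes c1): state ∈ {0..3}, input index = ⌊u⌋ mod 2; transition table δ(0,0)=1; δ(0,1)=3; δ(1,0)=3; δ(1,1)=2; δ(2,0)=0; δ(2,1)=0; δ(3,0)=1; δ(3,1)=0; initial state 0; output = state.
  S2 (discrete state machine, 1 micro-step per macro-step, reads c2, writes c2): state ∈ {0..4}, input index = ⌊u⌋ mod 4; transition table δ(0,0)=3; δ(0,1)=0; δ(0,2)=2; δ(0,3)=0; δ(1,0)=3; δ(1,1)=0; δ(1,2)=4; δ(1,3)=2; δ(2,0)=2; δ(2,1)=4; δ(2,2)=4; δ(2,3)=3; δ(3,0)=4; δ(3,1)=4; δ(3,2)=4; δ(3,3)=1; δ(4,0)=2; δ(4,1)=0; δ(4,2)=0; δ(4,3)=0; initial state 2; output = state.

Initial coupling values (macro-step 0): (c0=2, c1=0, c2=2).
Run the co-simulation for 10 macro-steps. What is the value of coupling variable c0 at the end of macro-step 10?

c0 at macro-step 10 = 5

macro 1: S0 reads c2=2 → after 2×micro: 4; S1 reads c0=2 → after 3×micro: 1; S2 reads c2=2 → after 1×micro: 4 ⇒ (c0=4, c1=1, c2=4)
macro 2: S0 reads c2=4 → after 2×micro: 5; S1 reads c0=4 → after 3×micro: 3; S2 reads c2=4 → after 1×micro: 2 ⇒ (c0=5, c1=3, c2=2)
macro 3: S0 reads c2=2 → after 2×micro: 4; S1 reads c0=5 → after 3×micro: 0; S2 reads c2=2 → after 1×micro: 4 ⇒ (c0=4, c1=0, c2=4)
macro 4: S0 reads c2=4 → after 2×micro: 5; S1 reads c0=4 → after 3×micro: 1; S2 reads c2=4 → after 1×micro: 2 ⇒ (c0=5, c1=1, c2=2)
macro 5: S0 reads c2=2 → after 2×micro: 4; S1 reads c0=5 → after 3×micro: 3; S2 reads c2=2 → after 1×micro: 4 ⇒ (c0=4, c1=3, c2=4)
macro 6: S0 reads c2=4 → after 2×micro: 5; S1 reads c0=4 → after 3×micro: 1; S2 reads c2=4 → after 1×micro: 2 ⇒ (c0=5, c1=1, c2=2)
macro 7: S0 reads c2=2 → after 2×micro: 4; S1 reads c0=5 → after 3×micro: 3; S2 reads c2=2 → after 1×micro: 4 ⇒ (c0=4, c1=3, c2=4)
macro 8: S0 reads c2=4 → after 2×micro: 5; S1 reads c0=4 → after 3×micro: 1; S2 reads c2=4 → after 1×micro: 2 ⇒ (c0=5, c1=1, c2=2)
macro 9: S0 reads c2=2 → after 2×micro: 4; S1 reads c0=5 → after 3×micro: 3; S2 reads c2=2 → after 1×micro: 4 ⇒ (c0=4, c1=3, c2=4)
macro 10: S0 reads c2=4 → after 2×micro: 5; S1 reads c0=4 → after 3×micro: 1; S2 reads c2=4 → after 1×micro: 2 ⇒ (c0=5, c1=1, c2=2)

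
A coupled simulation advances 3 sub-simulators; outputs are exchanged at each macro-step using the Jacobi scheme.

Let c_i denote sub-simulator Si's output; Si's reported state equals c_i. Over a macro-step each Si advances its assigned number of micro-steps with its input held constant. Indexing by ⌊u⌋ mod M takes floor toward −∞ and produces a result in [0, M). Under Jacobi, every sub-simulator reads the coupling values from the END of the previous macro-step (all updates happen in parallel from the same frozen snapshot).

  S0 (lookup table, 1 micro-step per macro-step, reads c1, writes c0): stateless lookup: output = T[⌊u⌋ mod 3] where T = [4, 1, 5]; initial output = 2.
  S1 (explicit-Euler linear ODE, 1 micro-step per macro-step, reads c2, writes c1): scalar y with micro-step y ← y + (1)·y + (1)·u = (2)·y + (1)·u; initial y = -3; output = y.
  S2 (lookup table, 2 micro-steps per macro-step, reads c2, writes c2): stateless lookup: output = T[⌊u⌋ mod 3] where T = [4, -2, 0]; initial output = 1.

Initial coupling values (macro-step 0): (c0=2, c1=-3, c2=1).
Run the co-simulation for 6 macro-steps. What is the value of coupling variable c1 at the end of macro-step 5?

macro 1: S0 reads c1=-3 → after 1×micro: 4; S1 reads c2=1 → after 1×micro: -5; S2 reads c2=1 → after 2×micro: -2 ⇒ (c0=4, c1=-5, c2=-2)
macro 2: S0 reads c1=-5 → after 1×micro: 1; S1 reads c2=-2 → after 1×micro: -12; S2 reads c2=-2 → after 2×micro: -2 ⇒ (c0=1, c1=-12, c2=-2)
macro 3: S0 reads c1=-12 → after 1×micro: 4; S1 reads c2=-2 → after 1×micro: -26; S2 reads c2=-2 → after 2×micro: -2 ⇒ (c0=4, c1=-26, c2=-2)
macro 4: S0 reads c1=-26 → after 1×micro: 1; S1 reads c2=-2 → after 1×micro: -54; S2 reads c2=-2 → after 2×micro: -2 ⇒ (c0=1, c1=-54, c2=-2)
macro 5: S0 reads c1=-54 → after 1×micro: 4; S1 reads c2=-2 → after 1×micro: -110; S2 reads c2=-2 → after 2×micro: -2 ⇒ (c0=4, c1=-110, c2=-2)
macro 6: S0 reads c1=-110 → after 1×micro: 1; S1 reads c2=-2 → after 1×micro: -222; S2 reads c2=-2 → after 2×micro: -2 ⇒ (c0=1, c1=-222, c2=-2)

c1 at macro-step 5 = -110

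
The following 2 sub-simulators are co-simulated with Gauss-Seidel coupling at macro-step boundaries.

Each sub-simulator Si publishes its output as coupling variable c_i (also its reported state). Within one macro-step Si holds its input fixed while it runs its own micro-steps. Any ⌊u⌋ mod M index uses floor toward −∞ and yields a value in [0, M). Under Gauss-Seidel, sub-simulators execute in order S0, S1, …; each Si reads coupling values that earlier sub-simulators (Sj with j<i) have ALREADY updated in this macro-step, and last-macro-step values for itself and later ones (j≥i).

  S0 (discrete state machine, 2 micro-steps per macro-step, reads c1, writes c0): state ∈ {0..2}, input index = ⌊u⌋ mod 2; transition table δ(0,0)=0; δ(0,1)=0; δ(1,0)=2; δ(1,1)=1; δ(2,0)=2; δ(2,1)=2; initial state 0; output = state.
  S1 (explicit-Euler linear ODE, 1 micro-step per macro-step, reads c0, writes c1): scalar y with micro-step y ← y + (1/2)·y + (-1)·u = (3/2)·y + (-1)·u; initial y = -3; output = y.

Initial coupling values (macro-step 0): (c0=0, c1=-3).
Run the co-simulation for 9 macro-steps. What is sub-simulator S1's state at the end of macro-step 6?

S1 state at macro-step 6 = -2187/64

macro 1: S0 reads c1=-3 → after 2×micro: 0; S1 reads c0=0 → after 1×micro: -9/2 ⇒ (c0=0, c1=-9/2)
macro 2: S0 reads c1=-9/2 → after 2×micro: 0; S1 reads c0=0 → after 1×micro: -27/4 ⇒ (c0=0, c1=-27/4)
macro 3: S0 reads c1=-27/4 → after 2×micro: 0; S1 reads c0=0 → after 1×micro: -81/8 ⇒ (c0=0, c1=-81/8)
macro 4: S0 reads c1=-81/8 → after 2×micro: 0; S1 reads c0=0 → after 1×micro: -243/16 ⇒ (c0=0, c1=-243/16)
macro 5: S0 reads c1=-243/16 → after 2×micro: 0; S1 reads c0=0 → after 1×micro: -729/32 ⇒ (c0=0, c1=-729/32)
macro 6: S0 reads c1=-729/32 → after 2×micro: 0; S1 reads c0=0 → after 1×micro: -2187/64 ⇒ (c0=0, c1=-2187/64)
macro 7: S0 reads c1=-2187/64 → after 2×micro: 0; S1 reads c0=0 → after 1×micro: -6561/128 ⇒ (c0=0, c1=-6561/128)
macro 8: S0 reads c1=-6561/128 → after 2×micro: 0; S1 reads c0=0 → after 1×micro: -19683/256 ⇒ (c0=0, c1=-19683/256)
macro 9: S0 reads c1=-19683/256 → after 2×micro: 0; S1 reads c0=0 → after 1×micro: -59049/512 ⇒ (c0=0, c1=-59049/512)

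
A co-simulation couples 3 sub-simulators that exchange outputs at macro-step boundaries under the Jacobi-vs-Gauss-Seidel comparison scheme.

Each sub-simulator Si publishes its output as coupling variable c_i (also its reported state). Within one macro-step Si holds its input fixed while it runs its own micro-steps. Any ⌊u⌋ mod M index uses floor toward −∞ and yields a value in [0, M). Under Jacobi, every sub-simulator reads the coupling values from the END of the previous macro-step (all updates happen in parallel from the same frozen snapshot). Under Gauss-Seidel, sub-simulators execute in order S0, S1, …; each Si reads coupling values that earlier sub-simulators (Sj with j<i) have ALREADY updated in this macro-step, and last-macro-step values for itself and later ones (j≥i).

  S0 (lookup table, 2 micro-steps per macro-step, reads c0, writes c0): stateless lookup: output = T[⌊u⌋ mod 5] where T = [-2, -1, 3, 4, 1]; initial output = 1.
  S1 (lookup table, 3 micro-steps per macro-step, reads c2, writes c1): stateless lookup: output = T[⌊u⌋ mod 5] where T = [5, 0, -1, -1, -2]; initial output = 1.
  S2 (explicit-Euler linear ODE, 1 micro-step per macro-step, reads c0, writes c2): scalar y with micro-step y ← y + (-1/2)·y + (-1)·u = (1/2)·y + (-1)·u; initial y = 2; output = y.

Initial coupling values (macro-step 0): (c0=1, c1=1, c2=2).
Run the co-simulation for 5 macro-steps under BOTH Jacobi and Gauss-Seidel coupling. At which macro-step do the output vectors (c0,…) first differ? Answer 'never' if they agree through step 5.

[Jacobi] macro 1: S0 reads c0=1 → after 2×micro: -1; S1 reads c2=2 → after 3×micro: -1; S2 reads c0=1 → after 1×micro: 0 ⇒ (c0=-1, c1=-1, c2=0)
[Jacobi] macro 2: S0 reads c0=-1 → after 2×micro: 1; S1 reads c2=0 → after 3×micro: 5; S2 reads c0=-1 → after 1×micro: 1 ⇒ (c0=1, c1=5, c2=1)
[Jacobi] macro 3: S0 reads c0=1 → after 2×micro: -1; S1 reads c2=1 → after 3×micro: 0; S2 reads c0=1 → after 1×micro: -1/2 ⇒ (c0=-1, c1=0, c2=-1/2)
[Jacobi] macro 4: S0 reads c0=-1 → after 2×micro: 1; S1 reads c2=-1/2 → after 3×micro: -2; S2 reads c0=-1 → after 1×micro: 3/4 ⇒ (c0=1, c1=-2, c2=3/4)
[Jacobi] macro 5: S0 reads c0=1 → after 2×micro: -1; S1 reads c2=3/4 → after 3×micro: 5; S2 reads c0=1 → after 1×micro: -5/8 ⇒ (c0=-1, c1=5, c2=-5/8)
[Gauss-Seidel] macro 1: S0 reads c0=1 → after 2×micro: -1; S1 reads c2=2 → after 3×micro: -1; S2 reads c0=-1 → after 1×micro: 2 ⇒ (c0=-1, c1=-1, c2=2)
[Gauss-Seidel] macro 2: S0 reads c0=-1 → after 2×micro: 1; S1 reads c2=2 → after 3×micro: -1; S2 reads c0=1 → after 1×micro: 0 ⇒ (c0=1, c1=-1, c2=0)
[Gauss-Seidel] macro 3: S0 reads c0=1 → after 2×micro: -1; S1 reads c2=0 → after 3×micro: 5; S2 reads c0=-1 → after 1×micro: 1 ⇒ (c0=-1, c1=5, c2=1)
[Gauss-Seidel] macro 4: S0 reads c0=-1 → after 2×micro: 1; S1 reads c2=1 → after 3×micro: 0; S2 reads c0=1 → after 1×micro: -1/2 ⇒ (c0=1, c1=0, c2=-1/2)
[Gauss-Seidel] macro 5: S0 reads c0=1 → after 2×micro: -1; S1 reads c2=-1/2 → after 3×micro: -2; S2 reads c0=-1 → after 1×micro: 3/4 ⇒ (c0=-1, c1=-2, c2=3/4)

first divergence at macro-step: 1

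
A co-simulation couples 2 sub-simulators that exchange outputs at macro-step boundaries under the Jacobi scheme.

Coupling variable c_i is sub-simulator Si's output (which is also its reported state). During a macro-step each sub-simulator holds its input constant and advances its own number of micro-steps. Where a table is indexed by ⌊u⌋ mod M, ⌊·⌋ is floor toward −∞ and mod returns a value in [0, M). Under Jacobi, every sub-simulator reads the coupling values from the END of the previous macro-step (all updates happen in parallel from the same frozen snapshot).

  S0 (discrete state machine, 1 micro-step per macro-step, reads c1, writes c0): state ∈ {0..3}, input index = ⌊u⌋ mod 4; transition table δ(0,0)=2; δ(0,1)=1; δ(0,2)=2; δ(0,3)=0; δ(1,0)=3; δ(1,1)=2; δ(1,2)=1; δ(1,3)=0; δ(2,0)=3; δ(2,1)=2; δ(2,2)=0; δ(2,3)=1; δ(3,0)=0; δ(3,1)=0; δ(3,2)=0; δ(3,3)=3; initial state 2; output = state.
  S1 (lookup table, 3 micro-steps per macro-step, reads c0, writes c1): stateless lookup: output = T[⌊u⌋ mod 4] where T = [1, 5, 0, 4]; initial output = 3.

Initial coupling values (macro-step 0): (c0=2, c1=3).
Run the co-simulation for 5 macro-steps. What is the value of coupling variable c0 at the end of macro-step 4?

c0 at macro-step 4 = 2

macro 1: S0 reads c1=3 → after 1×micro: 1; S1 reads c0=2 → after 3×micro: 0 ⇒ (c0=1, c1=0)
macro 2: S0 reads c1=0 → after 1×micro: 3; S1 reads c0=1 → after 3×micro: 5 ⇒ (c0=3, c1=5)
macro 3: S0 reads c1=5 → after 1×micro: 0; S1 reads c0=3 → after 3×micro: 4 ⇒ (c0=0, c1=4)
macro 4: S0 reads c1=4 → after 1×micro: 2; S1 reads c0=0 → after 3×micro: 1 ⇒ (c0=2, c1=1)
macro 5: S0 reads c1=1 → after 1×micro: 2; S1 reads c0=2 → after 3×micro: 0 ⇒ (c0=2, c1=0)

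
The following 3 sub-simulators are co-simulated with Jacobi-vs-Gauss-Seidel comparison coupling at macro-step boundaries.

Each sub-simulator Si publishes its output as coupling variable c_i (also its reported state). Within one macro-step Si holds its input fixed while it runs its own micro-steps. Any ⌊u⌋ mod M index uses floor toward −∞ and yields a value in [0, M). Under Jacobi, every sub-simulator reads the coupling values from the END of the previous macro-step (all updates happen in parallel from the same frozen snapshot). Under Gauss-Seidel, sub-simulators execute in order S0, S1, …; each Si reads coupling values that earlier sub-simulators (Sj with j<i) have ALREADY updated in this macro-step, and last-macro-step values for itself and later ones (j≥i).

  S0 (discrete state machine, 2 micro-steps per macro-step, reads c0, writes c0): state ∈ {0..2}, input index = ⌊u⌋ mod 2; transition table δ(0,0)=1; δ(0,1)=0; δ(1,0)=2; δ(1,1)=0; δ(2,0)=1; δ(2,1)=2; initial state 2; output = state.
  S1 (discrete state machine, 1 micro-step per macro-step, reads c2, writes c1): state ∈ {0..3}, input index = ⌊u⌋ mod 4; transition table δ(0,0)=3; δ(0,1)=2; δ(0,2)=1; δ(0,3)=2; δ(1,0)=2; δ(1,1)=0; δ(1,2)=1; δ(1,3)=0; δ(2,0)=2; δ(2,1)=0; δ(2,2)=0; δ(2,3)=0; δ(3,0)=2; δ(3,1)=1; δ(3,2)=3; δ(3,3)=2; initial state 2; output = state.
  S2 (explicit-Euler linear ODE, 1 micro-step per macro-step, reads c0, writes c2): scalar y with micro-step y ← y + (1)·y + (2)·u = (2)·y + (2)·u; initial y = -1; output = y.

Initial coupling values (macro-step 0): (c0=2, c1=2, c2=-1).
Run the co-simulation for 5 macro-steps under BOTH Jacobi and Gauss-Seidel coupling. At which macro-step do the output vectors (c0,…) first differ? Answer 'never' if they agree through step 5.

[Jacobi] macro 1: S0 reads c0=2 → after 2×micro: 2; S1 reads c2=-1 → after 1×micro: 0; S2 reads c0=2 → after 1×micro: 2 ⇒ (c0=2, c1=0, c2=2)
[Jacobi] macro 2: S0 reads c0=2 → after 2×micro: 2; S1 reads c2=2 → after 1×micro: 1; S2 reads c0=2 → after 1×micro: 8 ⇒ (c0=2, c1=1, c2=8)
[Jacobi] macro 3: S0 reads c0=2 → after 2×micro: 2; S1 reads c2=8 → after 1×micro: 2; S2 reads c0=2 → after 1×micro: 20 ⇒ (c0=2, c1=2, c2=20)
[Jacobi] macro 4: S0 reads c0=2 → after 2×micro: 2; S1 reads c2=20 → after 1×micro: 2; S2 reads c0=2 → after 1×micro: 44 ⇒ (c0=2, c1=2, c2=44)
[Jacobi] macro 5: S0 reads c0=2 → after 2×micro: 2; S1 reads c2=44 → after 1×micro: 2; S2 reads c0=2 → after 1×micro: 92 ⇒ (c0=2, c1=2, c2=92)
[Gauss-Seidel] macro 1: S0 reads c0=2 → after 2×micro: 2; S1 reads c2=-1 → after 1×micro: 0; S2 reads c0=2 → after 1×micro: 2 ⇒ (c0=2, c1=0, c2=2)
[Gauss-Seidel] macro 2: S0 reads c0=2 → after 2×micro: 2; S1 reads c2=2 → after 1×micro: 1; S2 reads c0=2 → after 1×micro: 8 ⇒ (c0=2, c1=1, c2=8)
[Gauss-Seidel] macro 3: S0 reads c0=2 → after 2×micro: 2; S1 reads c2=8 → after 1×micro: 2; S2 reads c0=2 → after 1×micro: 20 ⇒ (c0=2, c1=2, c2=20)
[Gauss-Seidel] macro 4: S0 reads c0=2 → after 2×micro: 2; S1 reads c2=20 → after 1×micro: 2; S2 reads c0=2 → after 1×micro: 44 ⇒ (c0=2, c1=2, c2=44)
[Gauss-Seidel] macro 5: S0 reads c0=2 → after 2×micro: 2; S1 reads c2=44 → after 1×micro: 2; S2 reads c0=2 → after 1×micro: 92 ⇒ (c0=2, c1=2, c2=92)

first divergence at macro-step: never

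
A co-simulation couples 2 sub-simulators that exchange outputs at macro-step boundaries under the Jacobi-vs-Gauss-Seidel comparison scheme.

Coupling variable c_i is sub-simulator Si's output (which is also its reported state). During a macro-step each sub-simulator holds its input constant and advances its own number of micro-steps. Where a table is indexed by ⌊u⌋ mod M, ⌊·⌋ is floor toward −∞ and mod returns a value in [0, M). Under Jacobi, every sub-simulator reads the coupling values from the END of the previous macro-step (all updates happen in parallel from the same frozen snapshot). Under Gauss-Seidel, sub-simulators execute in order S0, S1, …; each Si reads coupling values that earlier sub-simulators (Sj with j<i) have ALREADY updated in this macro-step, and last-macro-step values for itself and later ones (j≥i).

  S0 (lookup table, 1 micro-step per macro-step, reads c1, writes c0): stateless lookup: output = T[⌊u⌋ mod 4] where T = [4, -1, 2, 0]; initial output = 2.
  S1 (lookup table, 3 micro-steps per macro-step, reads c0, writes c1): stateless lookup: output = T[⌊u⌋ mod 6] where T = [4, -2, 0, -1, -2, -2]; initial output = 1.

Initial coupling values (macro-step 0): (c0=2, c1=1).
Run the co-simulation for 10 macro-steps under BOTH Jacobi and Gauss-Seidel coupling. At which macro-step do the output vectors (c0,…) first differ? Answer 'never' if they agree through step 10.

[Jacobi] macro 1: S0 reads c1=1 → after 1×micro: -1; S1 reads c0=2 → after 3×micro: 0 ⇒ (c0=-1, c1=0)
[Jacobi] macro 2: S0 reads c1=0 → after 1×micro: 4; S1 reads c0=-1 → after 3×micro: -2 ⇒ (c0=4, c1=-2)
[Jacobi] macro 3: S0 reads c1=-2 → after 1×micro: 2; S1 reads c0=4 → after 3×micro: -2 ⇒ (c0=2, c1=-2)
[Jacobi] macro 4: S0 reads c1=-2 → after 1×micro: 2; S1 reads c0=2 → after 3×micro: 0 ⇒ (c0=2, c1=0)
[Jacobi] macro 5: S0 reads c1=0 → after 1×micro: 4; S1 reads c0=2 → after 3×micro: 0 ⇒ (c0=4, c1=0)
[Jacobi] macro 6: S0 reads c1=0 → after 1×micro: 4; S1 reads c0=4 → after 3×micro: -2 ⇒ (c0=4, c1=-2)
[Jacobi] macro 7: S0 reads c1=-2 → after 1×micro: 2; S1 reads c0=4 → after 3×micro: -2 ⇒ (c0=2, c1=-2)
[Jacobi] macro 8: S0 reads c1=-2 → after 1×micro: 2; S1 reads c0=2 → after 3×micro: 0 ⇒ (c0=2, c1=0)
[Jacobi] macro 9: S0 reads c1=0 → after 1×micro: 4; S1 reads c0=2 → after 3×micro: 0 ⇒ (c0=4, c1=0)
[Jacobi] macro 10: S0 reads c1=0 → after 1×micro: 4; S1 reads c0=4 → after 3×micro: -2 ⇒ (c0=4, c1=-2)
[Gauss-Seidel] macro 1: S0 reads c1=1 → after 1×micro: -1; S1 reads c0=-1 → after 3×micro: -2 ⇒ (c0=-1, c1=-2)
[Gauss-Seidel] macro 2: S0 reads c1=-2 → after 1×micro: 2; S1 reads c0=2 → after 3×micro: 0 ⇒ (c0=2, c1=0)
[Gauss-Seidel] macro 3: S0 reads c1=0 → after 1×micro: 4; S1 reads c0=4 → after 3×micro: -2 ⇒ (c0=4, c1=-2)
[Gauss-Seidel] macro 4: S0 reads c1=-2 → after 1×micro: 2; S1 reads c0=2 → after 3×micro: 0 ⇒ (c0=2, c1=0)
[Gauss-Seidel] macro 5: S0 reads c1=0 → after 1×micro: 4; S1 reads c0=4 → after 3×micro: -2 ⇒ (c0=4, c1=-2)
[Gauss-Seidel] macro 6: S0 reads c1=-2 → after 1×micro: 2; S1 reads c0=2 → after 3×micro: 0 ⇒ (c0=2, c1=0)
[Gauss-Seidel] macro 7: S0 reads c1=0 → after 1×micro: 4; S1 reads c0=4 → after 3×micro: -2 ⇒ (c0=4, c1=-2)
[Gauss-Seidel] macro 8: S0 reads c1=-2 → after 1×micro: 2; S1 reads c0=2 → after 3×micro: 0 ⇒ (c0=2, c1=0)
[Gauss-Seidel] macro 9: S0 reads c1=0 → after 1×micro: 4; S1 reads c0=4 → after 3×micro: -2 ⇒ (c0=4, c1=-2)
[Gauss-Seidel] macro 10: S0 reads c1=-2 → after 1×micro: 2; S1 reads c0=2 → after 3×micro: 0 ⇒ (c0=2, c1=0)

first divergence at macro-step: 1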